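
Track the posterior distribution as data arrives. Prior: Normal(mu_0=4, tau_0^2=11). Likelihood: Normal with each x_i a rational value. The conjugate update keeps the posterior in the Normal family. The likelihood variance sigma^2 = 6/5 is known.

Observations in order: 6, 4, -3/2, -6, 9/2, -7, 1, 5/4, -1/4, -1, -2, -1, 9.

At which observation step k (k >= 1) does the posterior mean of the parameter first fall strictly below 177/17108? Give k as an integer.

obs 1: x=6 → posterior Normal(354/61, 66/61)
obs 2: x=4 → posterior Normal(287/58, 33/58)
obs 3: x=-3/2 → posterior Normal(983/342, 22/57)
obs 4: x=-6 → posterior Normal(323/452, 33/113)
obs 5: x=9/2 → posterior Normal(409/281, 66/281)
obs 6: x=-7 → posterior Normal(1/14, 11/56)
obs 7: x=1 → posterior Normal(79/391, 66/391)
obs 8: x=5/4 → posterior Normal(591/1784, 33/223)
obs 9: x=-1/4 → posterior Normal(134/501, 22/167)
obs 10: x=-1 → posterior Normal(79/556, 33/278)
obs 11: x=-2 → posterior Normal(-31/611, 66/611)
obs 12: x=-1 → posterior Normal(-43/333, 11/111)
obs 13: x=9 → posterior Normal(409/721, 66/721)

k = 11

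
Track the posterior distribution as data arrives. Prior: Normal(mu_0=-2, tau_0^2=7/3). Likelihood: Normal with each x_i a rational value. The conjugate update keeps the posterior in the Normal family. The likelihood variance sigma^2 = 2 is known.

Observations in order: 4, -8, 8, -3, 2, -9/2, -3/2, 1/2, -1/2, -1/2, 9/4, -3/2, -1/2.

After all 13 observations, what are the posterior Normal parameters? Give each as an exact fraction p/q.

obs 1: x=4 → posterior Normal(16/13, 14/13)
obs 2: x=-8 → posterior Normal(-2, 7/10)
obs 3: x=8 → posterior Normal(16/27, 14/27)
obs 4: x=-3 → posterior Normal(-5/34, 7/17)
obs 5: x=2 → posterior Normal(9/41, 14/41)
obs 6: x=-9/2 → posterior Normal(-15/32, 7/24)
obs 7: x=-3/2 → posterior Normal(-3/5, 14/55)
obs 8: x=1/2 → posterior Normal(-59/124, 7/31)
obs 9: x=-1/2 → posterior Normal(-11/23, 14/69)
obs 10: x=-1/2 → posterior Normal(-73/152, 7/38)
obs 11: x=9/4 → posterior Normal(-1/4, 14/83)
obs 12: x=-3/2 → posterior Normal(-25/72, 7/45)
obs 13: x=-1/2 → posterior Normal(-139/388, 14/97)

mu_0=-139/388, tau_0^2=14/97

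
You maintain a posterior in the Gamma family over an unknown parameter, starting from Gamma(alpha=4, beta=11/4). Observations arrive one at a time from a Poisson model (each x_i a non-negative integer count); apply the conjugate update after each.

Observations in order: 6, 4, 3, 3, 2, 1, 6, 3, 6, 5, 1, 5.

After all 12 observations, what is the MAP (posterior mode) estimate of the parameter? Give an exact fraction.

obs 1: x=6 → posterior Gamma(10, 15/4)
obs 2: x=4 → posterior Gamma(14, 19/4)
obs 3: x=3 → posterior Gamma(17, 23/4)
obs 4: x=3 → posterior Gamma(20, 27/4)
obs 5: x=2 → posterior Gamma(22, 31/4)
obs 6: x=1 → posterior Gamma(23, 35/4)
obs 7: x=6 → posterior Gamma(29, 39/4)
obs 8: x=3 → posterior Gamma(32, 43/4)
obs 9: x=6 → posterior Gamma(38, 47/4)
obs 10: x=5 → posterior Gamma(43, 51/4)
obs 11: x=1 → posterior Gamma(44, 55/4)
obs 12: x=5 → posterior Gamma(49, 59/4)

192/59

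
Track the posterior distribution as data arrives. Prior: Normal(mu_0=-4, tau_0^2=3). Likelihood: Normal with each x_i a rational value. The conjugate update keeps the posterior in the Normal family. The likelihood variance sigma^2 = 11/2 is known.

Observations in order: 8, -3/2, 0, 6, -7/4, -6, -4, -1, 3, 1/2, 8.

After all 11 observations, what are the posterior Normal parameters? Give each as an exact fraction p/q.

mu_0=47/154, tau_0^2=3/7

obs 1: x=8 → posterior Normal(4/17, 33/17)
obs 2: x=-3/2 → posterior Normal(-5/23, 33/23)
obs 3: x=0 → posterior Normal(-5/29, 33/29)
obs 4: x=6 → posterior Normal(31/35, 33/35)
obs 5: x=-7/4 → posterior Normal(1/2, 33/41)
obs 6: x=-6 → posterior Normal(-31/94, 33/47)
obs 7: x=-4 → posterior Normal(-79/106, 33/53)
obs 8: x=-1 → posterior Normal(-91/118, 33/59)
obs 9: x=3 → posterior Normal(-11/26, 33/65)
obs 10: x=1/2 → posterior Normal(-49/142, 33/71)
obs 11: x=8 → posterior Normal(47/154, 3/7)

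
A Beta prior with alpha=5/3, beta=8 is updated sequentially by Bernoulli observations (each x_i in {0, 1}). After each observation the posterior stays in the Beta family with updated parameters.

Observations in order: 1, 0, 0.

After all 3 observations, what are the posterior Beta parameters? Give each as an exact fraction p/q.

alpha=8/3, beta=10

obs 1: x=1 → posterior Beta(8/3, 8)
obs 2: x=0 → posterior Beta(8/3, 9)
obs 3: x=0 → posterior Beta(8/3, 10)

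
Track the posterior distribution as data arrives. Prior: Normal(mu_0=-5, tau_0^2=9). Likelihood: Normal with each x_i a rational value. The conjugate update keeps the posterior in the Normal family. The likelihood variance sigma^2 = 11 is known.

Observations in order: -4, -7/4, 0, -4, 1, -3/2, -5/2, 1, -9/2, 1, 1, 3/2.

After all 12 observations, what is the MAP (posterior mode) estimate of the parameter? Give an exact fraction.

-97/68

obs 1: x=-4 → posterior Normal(-91/20, 99/20)
obs 2: x=-7/4 → posterior Normal(-427/116, 99/29)
obs 3: x=0 → posterior Normal(-427/152, 99/38)
obs 4: x=-4 → posterior Normal(-571/188, 99/47)
obs 5: x=1 → posterior Normal(-535/224, 99/56)
obs 6: x=-3/2 → posterior Normal(-589/260, 99/65)
obs 7: x=-5/2 → posterior Normal(-679/296, 99/74)
obs 8: x=1 → posterior Normal(-643/332, 99/83)
obs 9: x=-9/2 → posterior Normal(-35/16, 99/92)
obs 10: x=1 → posterior Normal(-769/404, 99/101)
obs 11: x=1 → posterior Normal(-733/440, 9/10)
obs 12: x=3/2 → posterior Normal(-97/68, 99/119)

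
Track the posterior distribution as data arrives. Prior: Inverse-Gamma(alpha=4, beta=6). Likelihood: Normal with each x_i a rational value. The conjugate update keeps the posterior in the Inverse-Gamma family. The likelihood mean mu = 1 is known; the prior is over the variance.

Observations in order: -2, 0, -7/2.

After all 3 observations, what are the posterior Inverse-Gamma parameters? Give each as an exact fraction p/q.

alpha=11/2, beta=169/8

obs 1: x=-2 → posterior Inverse-Gamma(9/2, 21/2)
obs 2: x=0 → posterior Inverse-Gamma(5, 11)
obs 3: x=-7/2 → posterior Inverse-Gamma(11/2, 169/8)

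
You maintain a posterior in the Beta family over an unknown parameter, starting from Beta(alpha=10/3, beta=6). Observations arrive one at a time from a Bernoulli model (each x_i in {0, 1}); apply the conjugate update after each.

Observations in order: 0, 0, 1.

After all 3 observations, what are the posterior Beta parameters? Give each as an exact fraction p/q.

obs 1: x=0 → posterior Beta(10/3, 7)
obs 2: x=0 → posterior Beta(10/3, 8)
obs 3: x=1 → posterior Beta(13/3, 8)

alpha=13/3, beta=8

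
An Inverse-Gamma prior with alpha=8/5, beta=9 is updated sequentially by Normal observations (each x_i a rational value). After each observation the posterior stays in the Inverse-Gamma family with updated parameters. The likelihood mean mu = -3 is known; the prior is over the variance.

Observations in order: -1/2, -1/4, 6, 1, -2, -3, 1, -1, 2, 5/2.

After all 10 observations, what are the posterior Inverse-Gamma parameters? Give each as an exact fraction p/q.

obs 1: x=-1/2 → posterior Inverse-Gamma(21/10, 97/8)
obs 2: x=-1/4 → posterior Inverse-Gamma(13/5, 509/32)
obs 3: x=6 → posterior Inverse-Gamma(31/10, 1805/32)
obs 4: x=1 → posterior Inverse-Gamma(18/5, 2061/32)
obs 5: x=-2 → posterior Inverse-Gamma(41/10, 2077/32)
obs 6: x=-3 → posterior Inverse-Gamma(23/5, 2077/32)
obs 7: x=1 → posterior Inverse-Gamma(51/10, 2333/32)
obs 8: x=-1 → posterior Inverse-Gamma(28/5, 2397/32)
obs 9: x=2 → posterior Inverse-Gamma(61/10, 2797/32)
obs 10: x=5/2 → posterior Inverse-Gamma(33/5, 3281/32)

alpha=33/5, beta=3281/32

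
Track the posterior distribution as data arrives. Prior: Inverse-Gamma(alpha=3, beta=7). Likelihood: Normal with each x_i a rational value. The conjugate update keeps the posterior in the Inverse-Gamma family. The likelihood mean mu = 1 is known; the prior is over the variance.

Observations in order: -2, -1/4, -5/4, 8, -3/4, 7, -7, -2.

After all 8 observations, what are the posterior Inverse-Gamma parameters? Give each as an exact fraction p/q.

obs 1: x=-2 → posterior Inverse-Gamma(7/2, 23/2)
obs 2: x=-1/4 → posterior Inverse-Gamma(4, 393/32)
obs 3: x=-5/4 → posterior Inverse-Gamma(9/2, 237/16)
obs 4: x=8 → posterior Inverse-Gamma(5, 629/16)
obs 5: x=-3/4 → posterior Inverse-Gamma(11/2, 1307/32)
obs 6: x=7 → posterior Inverse-Gamma(6, 1883/32)
obs 7: x=-7 → posterior Inverse-Gamma(13/2, 2907/32)
obs 8: x=-2 → posterior Inverse-Gamma(7, 3051/32)

alpha=7, beta=3051/32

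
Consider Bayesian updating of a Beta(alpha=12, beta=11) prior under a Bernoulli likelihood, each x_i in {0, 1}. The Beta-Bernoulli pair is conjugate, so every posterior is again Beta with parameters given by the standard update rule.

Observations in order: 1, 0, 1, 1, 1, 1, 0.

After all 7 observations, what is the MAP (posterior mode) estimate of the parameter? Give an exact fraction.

4/7

obs 1: x=1 → posterior Beta(13, 11)
obs 2: x=0 → posterior Beta(13, 12)
obs 3: x=1 → posterior Beta(14, 12)
obs 4: x=1 → posterior Beta(15, 12)
obs 5: x=1 → posterior Beta(16, 12)
obs 6: x=1 → posterior Beta(17, 12)
obs 7: x=0 → posterior Beta(17, 13)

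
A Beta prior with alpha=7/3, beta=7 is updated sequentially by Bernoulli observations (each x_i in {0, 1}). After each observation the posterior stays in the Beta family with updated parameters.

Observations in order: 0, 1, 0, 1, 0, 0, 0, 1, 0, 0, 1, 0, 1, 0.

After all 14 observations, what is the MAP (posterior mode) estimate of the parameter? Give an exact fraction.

19/64

obs 1: x=0 → posterior Beta(7/3, 8)
obs 2: x=1 → posterior Beta(10/3, 8)
obs 3: x=0 → posterior Beta(10/3, 9)
obs 4: x=1 → posterior Beta(13/3, 9)
obs 5: x=0 → posterior Beta(13/3, 10)
obs 6: x=0 → posterior Beta(13/3, 11)
obs 7: x=0 → posterior Beta(13/3, 12)
obs 8: x=1 → posterior Beta(16/3, 12)
obs 9: x=0 → posterior Beta(16/3, 13)
obs 10: x=0 → posterior Beta(16/3, 14)
obs 11: x=1 → posterior Beta(19/3, 14)
obs 12: x=0 → posterior Beta(19/3, 15)
obs 13: x=1 → posterior Beta(22/3, 15)
obs 14: x=0 → posterior Beta(22/3, 16)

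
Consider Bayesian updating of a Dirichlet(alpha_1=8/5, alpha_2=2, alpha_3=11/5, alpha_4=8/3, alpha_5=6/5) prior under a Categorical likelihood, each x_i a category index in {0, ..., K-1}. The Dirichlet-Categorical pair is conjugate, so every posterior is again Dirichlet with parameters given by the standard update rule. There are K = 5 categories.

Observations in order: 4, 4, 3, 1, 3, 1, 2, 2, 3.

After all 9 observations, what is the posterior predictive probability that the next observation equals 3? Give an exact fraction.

obs 1: x=4 → posterior Dirichlet(8/5, 2, 11/5, 8/3, 11/5)
obs 2: x=4 → posterior Dirichlet(8/5, 2, 11/5, 8/3, 16/5)
obs 3: x=3 → posterior Dirichlet(8/5, 2, 11/5, 11/3, 16/5)
obs 4: x=1 → posterior Dirichlet(8/5, 3, 11/5, 11/3, 16/5)
obs 5: x=3 → posterior Dirichlet(8/5, 3, 11/5, 14/3, 16/5)
obs 6: x=1 → posterior Dirichlet(8/5, 4, 11/5, 14/3, 16/5)
obs 7: x=2 → posterior Dirichlet(8/5, 4, 16/5, 14/3, 16/5)
obs 8: x=2 → posterior Dirichlet(8/5, 4, 21/5, 14/3, 16/5)
obs 9: x=3 → posterior Dirichlet(8/5, 4, 21/5, 17/3, 16/5)

17/56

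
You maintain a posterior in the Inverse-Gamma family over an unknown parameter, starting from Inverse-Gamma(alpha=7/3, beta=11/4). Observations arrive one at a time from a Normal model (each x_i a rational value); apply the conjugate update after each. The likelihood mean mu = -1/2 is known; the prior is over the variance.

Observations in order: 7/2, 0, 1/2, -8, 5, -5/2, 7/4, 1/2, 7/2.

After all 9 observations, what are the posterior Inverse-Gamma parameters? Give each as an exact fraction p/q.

alpha=41/6, beta=2165/32

obs 1: x=7/2 → posterior Inverse-Gamma(17/6, 43/4)
obs 2: x=0 → posterior Inverse-Gamma(10/3, 87/8)
obs 3: x=1/2 → posterior Inverse-Gamma(23/6, 91/8)
obs 4: x=-8 → posterior Inverse-Gamma(13/3, 79/2)
obs 5: x=5 → posterior Inverse-Gamma(29/6, 437/8)
obs 6: x=-5/2 → posterior Inverse-Gamma(16/3, 453/8)
obs 7: x=7/4 → posterior Inverse-Gamma(35/6, 1893/32)
obs 8: x=1/2 → posterior Inverse-Gamma(19/3, 1909/32)
obs 9: x=7/2 → posterior Inverse-Gamma(41/6, 2165/32)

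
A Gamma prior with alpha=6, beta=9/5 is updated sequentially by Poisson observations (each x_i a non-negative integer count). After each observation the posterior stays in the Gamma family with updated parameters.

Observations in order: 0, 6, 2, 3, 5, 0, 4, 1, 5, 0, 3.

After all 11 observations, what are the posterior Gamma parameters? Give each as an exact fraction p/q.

obs 1: x=0 → posterior Gamma(6, 14/5)
obs 2: x=6 → posterior Gamma(12, 19/5)
obs 3: x=2 → posterior Gamma(14, 24/5)
obs 4: x=3 → posterior Gamma(17, 29/5)
obs 5: x=5 → posterior Gamma(22, 34/5)
obs 6: x=0 → posterior Gamma(22, 39/5)
obs 7: x=4 → posterior Gamma(26, 44/5)
obs 8: x=1 → posterior Gamma(27, 49/5)
obs 9: x=5 → posterior Gamma(32, 54/5)
obs 10: x=0 → posterior Gamma(32, 59/5)
obs 11: x=3 → posterior Gamma(35, 64/5)

alpha=35, beta=64/5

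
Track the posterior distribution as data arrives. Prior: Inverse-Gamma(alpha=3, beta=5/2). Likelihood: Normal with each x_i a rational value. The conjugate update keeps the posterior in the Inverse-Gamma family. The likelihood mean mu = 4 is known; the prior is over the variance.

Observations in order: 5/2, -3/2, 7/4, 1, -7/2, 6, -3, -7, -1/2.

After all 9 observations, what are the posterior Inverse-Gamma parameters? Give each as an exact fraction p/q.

alpha=15/2, beta=4833/32

obs 1: x=5/2 → posterior Inverse-Gamma(7/2, 29/8)
obs 2: x=-3/2 → posterior Inverse-Gamma(4, 75/4)
obs 3: x=7/4 → posterior Inverse-Gamma(9/2, 681/32)
obs 4: x=1 → posterior Inverse-Gamma(5, 825/32)
obs 5: x=-7/2 → posterior Inverse-Gamma(11/2, 1725/32)
obs 6: x=6 → posterior Inverse-Gamma(6, 1789/32)
obs 7: x=-3 → posterior Inverse-Gamma(13/2, 2573/32)
obs 8: x=-7 → posterior Inverse-Gamma(7, 4509/32)
obs 9: x=-1/2 → posterior Inverse-Gamma(15/2, 4833/32)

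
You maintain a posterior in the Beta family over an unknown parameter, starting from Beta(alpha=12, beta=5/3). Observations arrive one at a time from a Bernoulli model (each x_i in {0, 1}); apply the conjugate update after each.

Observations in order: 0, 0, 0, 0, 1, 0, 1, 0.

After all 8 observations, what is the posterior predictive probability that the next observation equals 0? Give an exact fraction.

23/65

obs 1: x=0 → posterior Beta(12, 8/3)
obs 2: x=0 → posterior Beta(12, 11/3)
obs 3: x=0 → posterior Beta(12, 14/3)
obs 4: x=0 → posterior Beta(12, 17/3)
obs 5: x=1 → posterior Beta(13, 17/3)
obs 6: x=0 → posterior Beta(13, 20/3)
obs 7: x=1 → posterior Beta(14, 20/3)
obs 8: x=0 → posterior Beta(14, 23/3)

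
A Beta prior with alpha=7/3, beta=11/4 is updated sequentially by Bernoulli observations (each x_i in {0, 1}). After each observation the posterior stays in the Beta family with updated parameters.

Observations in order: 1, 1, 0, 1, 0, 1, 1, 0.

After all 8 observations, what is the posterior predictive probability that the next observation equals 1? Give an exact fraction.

88/157

obs 1: x=1 → posterior Beta(10/3, 11/4)
obs 2: x=1 → posterior Beta(13/3, 11/4)
obs 3: x=0 → posterior Beta(13/3, 15/4)
obs 4: x=1 → posterior Beta(16/3, 15/4)
obs 5: x=0 → posterior Beta(16/3, 19/4)
obs 6: x=1 → posterior Beta(19/3, 19/4)
obs 7: x=1 → posterior Beta(22/3, 19/4)
obs 8: x=0 → posterior Beta(22/3, 23/4)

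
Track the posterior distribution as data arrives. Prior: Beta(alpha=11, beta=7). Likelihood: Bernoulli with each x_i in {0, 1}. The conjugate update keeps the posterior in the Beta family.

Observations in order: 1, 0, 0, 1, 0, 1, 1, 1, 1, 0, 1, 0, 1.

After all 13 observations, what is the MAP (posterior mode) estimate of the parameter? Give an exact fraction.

18/29

obs 1: x=1 → posterior Beta(12, 7)
obs 2: x=0 → posterior Beta(12, 8)
obs 3: x=0 → posterior Beta(12, 9)
obs 4: x=1 → posterior Beta(13, 9)
obs 5: x=0 → posterior Beta(13, 10)
obs 6: x=1 → posterior Beta(14, 10)
obs 7: x=1 → posterior Beta(15, 10)
obs 8: x=1 → posterior Beta(16, 10)
obs 9: x=1 → posterior Beta(17, 10)
obs 10: x=0 → posterior Beta(17, 11)
obs 11: x=1 → posterior Beta(18, 11)
obs 12: x=0 → posterior Beta(18, 12)
obs 13: x=1 → posterior Beta(19, 12)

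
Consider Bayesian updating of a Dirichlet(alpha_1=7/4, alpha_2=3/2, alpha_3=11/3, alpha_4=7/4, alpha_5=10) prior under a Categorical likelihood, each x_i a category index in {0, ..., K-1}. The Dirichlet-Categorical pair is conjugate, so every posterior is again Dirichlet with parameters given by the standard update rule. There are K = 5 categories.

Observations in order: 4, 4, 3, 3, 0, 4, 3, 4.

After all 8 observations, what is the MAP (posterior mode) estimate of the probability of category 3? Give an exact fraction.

9/52

obs 1: x=4 → posterior Dirichlet(7/4, 3/2, 11/3, 7/4, 11)
obs 2: x=4 → posterior Dirichlet(7/4, 3/2, 11/3, 7/4, 12)
obs 3: x=3 → posterior Dirichlet(7/4, 3/2, 11/3, 11/4, 12)
obs 4: x=3 → posterior Dirichlet(7/4, 3/2, 11/3, 15/4, 12)
obs 5: x=0 → posterior Dirichlet(11/4, 3/2, 11/3, 15/4, 12)
obs 6: x=4 → posterior Dirichlet(11/4, 3/2, 11/3, 15/4, 13)
obs 7: x=3 → posterior Dirichlet(11/4, 3/2, 11/3, 19/4, 13)
obs 8: x=4 → posterior Dirichlet(11/4, 3/2, 11/3, 19/4, 14)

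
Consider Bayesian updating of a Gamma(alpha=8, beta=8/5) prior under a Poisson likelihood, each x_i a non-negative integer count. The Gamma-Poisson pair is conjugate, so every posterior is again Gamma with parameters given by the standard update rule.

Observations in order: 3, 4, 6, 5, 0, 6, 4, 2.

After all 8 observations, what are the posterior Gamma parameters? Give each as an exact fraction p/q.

alpha=38, beta=48/5

obs 1: x=3 → posterior Gamma(11, 13/5)
obs 2: x=4 → posterior Gamma(15, 18/5)
obs 3: x=6 → posterior Gamma(21, 23/5)
obs 4: x=5 → posterior Gamma(26, 28/5)
obs 5: x=0 → posterior Gamma(26, 33/5)
obs 6: x=6 → posterior Gamma(32, 38/5)
obs 7: x=4 → posterior Gamma(36, 43/5)
obs 8: x=2 → posterior Gamma(38, 48/5)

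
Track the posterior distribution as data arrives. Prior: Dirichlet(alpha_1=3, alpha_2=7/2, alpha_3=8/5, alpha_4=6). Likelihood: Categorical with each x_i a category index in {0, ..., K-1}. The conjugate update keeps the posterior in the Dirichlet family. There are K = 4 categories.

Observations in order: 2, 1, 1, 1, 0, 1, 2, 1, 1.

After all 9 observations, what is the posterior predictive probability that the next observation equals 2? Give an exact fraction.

obs 1: x=2 → posterior Dirichlet(3, 7/2, 13/5, 6)
obs 2: x=1 → posterior Dirichlet(3, 9/2, 13/5, 6)
obs 3: x=1 → posterior Dirichlet(3, 11/2, 13/5, 6)
obs 4: x=1 → posterior Dirichlet(3, 13/2, 13/5, 6)
obs 5: x=0 → posterior Dirichlet(4, 13/2, 13/5, 6)
obs 6: x=1 → posterior Dirichlet(4, 15/2, 13/5, 6)
obs 7: x=2 → posterior Dirichlet(4, 15/2, 18/5, 6)
obs 8: x=1 → posterior Dirichlet(4, 17/2, 18/5, 6)
obs 9: x=1 → posterior Dirichlet(4, 19/2, 18/5, 6)

12/77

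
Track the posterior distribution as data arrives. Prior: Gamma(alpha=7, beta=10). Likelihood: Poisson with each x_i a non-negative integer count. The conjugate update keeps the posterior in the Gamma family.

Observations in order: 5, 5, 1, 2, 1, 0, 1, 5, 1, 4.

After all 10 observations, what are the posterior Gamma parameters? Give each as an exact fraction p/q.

alpha=32, beta=20

obs 1: x=5 → posterior Gamma(12, 11)
obs 2: x=5 → posterior Gamma(17, 12)
obs 3: x=1 → posterior Gamma(18, 13)
obs 4: x=2 → posterior Gamma(20, 14)
obs 5: x=1 → posterior Gamma(21, 15)
obs 6: x=0 → posterior Gamma(21, 16)
obs 7: x=1 → posterior Gamma(22, 17)
obs 8: x=5 → posterior Gamma(27, 18)
obs 9: x=1 → posterior Gamma(28, 19)
obs 10: x=4 → posterior Gamma(32, 20)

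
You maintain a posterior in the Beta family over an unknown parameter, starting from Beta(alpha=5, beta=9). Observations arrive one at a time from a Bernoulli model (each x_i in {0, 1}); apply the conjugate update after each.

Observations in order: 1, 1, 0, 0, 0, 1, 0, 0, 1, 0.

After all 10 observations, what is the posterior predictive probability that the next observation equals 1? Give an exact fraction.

3/8

obs 1: x=1 → posterior Beta(6, 9)
obs 2: x=1 → posterior Beta(7, 9)
obs 3: x=0 → posterior Beta(7, 10)
obs 4: x=0 → posterior Beta(7, 11)
obs 5: x=0 → posterior Beta(7, 12)
obs 6: x=1 → posterior Beta(8, 12)
obs 7: x=0 → posterior Beta(8, 13)
obs 8: x=0 → posterior Beta(8, 14)
obs 9: x=1 → posterior Beta(9, 14)
obs 10: x=0 → posterior Beta(9, 15)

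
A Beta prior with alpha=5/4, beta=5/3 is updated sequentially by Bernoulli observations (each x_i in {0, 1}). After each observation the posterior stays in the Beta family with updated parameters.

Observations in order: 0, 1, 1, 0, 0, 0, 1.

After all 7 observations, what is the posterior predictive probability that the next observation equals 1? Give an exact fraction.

3/7

obs 1: x=0 → posterior Beta(5/4, 8/3)
obs 2: x=1 → posterior Beta(9/4, 8/3)
obs 3: x=1 → posterior Beta(13/4, 8/3)
obs 4: x=0 → posterior Beta(13/4, 11/3)
obs 5: x=0 → posterior Beta(13/4, 14/3)
obs 6: x=0 → posterior Beta(13/4, 17/3)
obs 7: x=1 → posterior Beta(17/4, 17/3)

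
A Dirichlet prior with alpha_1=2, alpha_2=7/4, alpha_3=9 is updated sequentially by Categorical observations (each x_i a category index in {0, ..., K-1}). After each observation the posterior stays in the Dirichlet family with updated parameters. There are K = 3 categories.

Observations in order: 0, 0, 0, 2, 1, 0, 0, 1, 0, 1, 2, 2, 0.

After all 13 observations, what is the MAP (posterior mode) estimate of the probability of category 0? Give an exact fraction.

32/91

obs 1: x=0 → posterior Dirichlet(3, 7/4, 9)
obs 2: x=0 → posterior Dirichlet(4, 7/4, 9)
obs 3: x=0 → posterior Dirichlet(5, 7/4, 9)
obs 4: x=2 → posterior Dirichlet(5, 7/4, 10)
obs 5: x=1 → posterior Dirichlet(5, 11/4, 10)
obs 6: x=0 → posterior Dirichlet(6, 11/4, 10)
obs 7: x=0 → posterior Dirichlet(7, 11/4, 10)
obs 8: x=1 → posterior Dirichlet(7, 15/4, 10)
obs 9: x=0 → posterior Dirichlet(8, 15/4, 10)
obs 10: x=1 → posterior Dirichlet(8, 19/4, 10)
obs 11: x=2 → posterior Dirichlet(8, 19/4, 11)
obs 12: x=2 → posterior Dirichlet(8, 19/4, 12)
obs 13: x=0 → posterior Dirichlet(9, 19/4, 12)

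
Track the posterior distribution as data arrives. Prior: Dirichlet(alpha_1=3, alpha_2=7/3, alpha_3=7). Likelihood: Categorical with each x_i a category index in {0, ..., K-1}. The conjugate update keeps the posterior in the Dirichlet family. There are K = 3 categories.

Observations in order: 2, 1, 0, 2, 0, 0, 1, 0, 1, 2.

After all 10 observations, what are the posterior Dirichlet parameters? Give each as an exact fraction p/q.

alpha_1=7, alpha_2=16/3, alpha_3=10

obs 1: x=2 → posterior Dirichlet(3, 7/3, 8)
obs 2: x=1 → posterior Dirichlet(3, 10/3, 8)
obs 3: x=0 → posterior Dirichlet(4, 10/3, 8)
obs 4: x=2 → posterior Dirichlet(4, 10/3, 9)
obs 5: x=0 → posterior Dirichlet(5, 10/3, 9)
obs 6: x=0 → posterior Dirichlet(6, 10/3, 9)
obs 7: x=1 → posterior Dirichlet(6, 13/3, 9)
obs 8: x=0 → posterior Dirichlet(7, 13/3, 9)
obs 9: x=1 → posterior Dirichlet(7, 16/3, 9)
obs 10: x=2 → posterior Dirichlet(7, 16/3, 10)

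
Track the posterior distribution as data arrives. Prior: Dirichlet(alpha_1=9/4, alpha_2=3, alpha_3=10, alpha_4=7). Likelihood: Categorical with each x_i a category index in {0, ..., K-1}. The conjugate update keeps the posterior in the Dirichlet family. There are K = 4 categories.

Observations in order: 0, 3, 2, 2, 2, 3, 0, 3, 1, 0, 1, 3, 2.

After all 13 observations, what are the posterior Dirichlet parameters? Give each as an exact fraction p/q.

obs 1: x=0 → posterior Dirichlet(13/4, 3, 10, 7)
obs 2: x=3 → posterior Dirichlet(13/4, 3, 10, 8)
obs 3: x=2 → posterior Dirichlet(13/4, 3, 11, 8)
obs 4: x=2 → posterior Dirichlet(13/4, 3, 12, 8)
obs 5: x=2 → posterior Dirichlet(13/4, 3, 13, 8)
obs 6: x=3 → posterior Dirichlet(13/4, 3, 13, 9)
obs 7: x=0 → posterior Dirichlet(17/4, 3, 13, 9)
obs 8: x=3 → posterior Dirichlet(17/4, 3, 13, 10)
obs 9: x=1 → posterior Dirichlet(17/4, 4, 13, 10)
obs 10: x=0 → posterior Dirichlet(21/4, 4, 13, 10)
obs 11: x=1 → posterior Dirichlet(21/4, 5, 13, 10)
obs 12: x=3 → posterior Dirichlet(21/4, 5, 13, 11)
obs 13: x=2 → posterior Dirichlet(21/4, 5, 14, 11)

alpha_1=21/4, alpha_2=5, alpha_3=14, alpha_4=11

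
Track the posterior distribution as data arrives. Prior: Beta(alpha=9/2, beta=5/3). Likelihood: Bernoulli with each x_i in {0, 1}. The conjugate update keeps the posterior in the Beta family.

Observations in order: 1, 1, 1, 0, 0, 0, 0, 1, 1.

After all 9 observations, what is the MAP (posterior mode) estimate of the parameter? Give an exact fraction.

51/79

obs 1: x=1 → posterior Beta(11/2, 5/3)
obs 2: x=1 → posterior Beta(13/2, 5/3)
obs 3: x=1 → posterior Beta(15/2, 5/3)
obs 4: x=0 → posterior Beta(15/2, 8/3)
obs 5: x=0 → posterior Beta(15/2, 11/3)
obs 6: x=0 → posterior Beta(15/2, 14/3)
obs 7: x=0 → posterior Beta(15/2, 17/3)
obs 8: x=1 → posterior Beta(17/2, 17/3)
obs 9: x=1 → posterior Beta(19/2, 17/3)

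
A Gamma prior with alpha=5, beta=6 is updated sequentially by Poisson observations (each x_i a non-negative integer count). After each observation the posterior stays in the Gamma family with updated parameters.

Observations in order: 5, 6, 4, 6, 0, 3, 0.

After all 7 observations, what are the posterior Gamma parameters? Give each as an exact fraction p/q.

alpha=29, beta=13

obs 1: x=5 → posterior Gamma(10, 7)
obs 2: x=6 → posterior Gamma(16, 8)
obs 3: x=4 → posterior Gamma(20, 9)
obs 4: x=6 → posterior Gamma(26, 10)
obs 5: x=0 → posterior Gamma(26, 11)
obs 6: x=3 → posterior Gamma(29, 12)
obs 7: x=0 → posterior Gamma(29, 13)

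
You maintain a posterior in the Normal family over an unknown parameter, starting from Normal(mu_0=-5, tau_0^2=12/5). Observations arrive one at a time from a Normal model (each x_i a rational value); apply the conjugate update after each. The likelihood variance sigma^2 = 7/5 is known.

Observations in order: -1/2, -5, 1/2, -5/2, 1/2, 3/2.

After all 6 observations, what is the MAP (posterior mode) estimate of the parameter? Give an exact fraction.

obs 1: x=-1/2 → posterior Normal(-41/19, 84/95)
obs 2: x=-5 → posterior Normal(-101/31, 84/155)
obs 3: x=1/2 → posterior Normal(-95/43, 84/215)
obs 4: x=-5/2 → posterior Normal(-25/11, 84/275)
obs 5: x=1/2 → posterior Normal(-119/67, 84/335)
obs 6: x=3/2 → posterior Normal(-101/79, 84/395)

-101/79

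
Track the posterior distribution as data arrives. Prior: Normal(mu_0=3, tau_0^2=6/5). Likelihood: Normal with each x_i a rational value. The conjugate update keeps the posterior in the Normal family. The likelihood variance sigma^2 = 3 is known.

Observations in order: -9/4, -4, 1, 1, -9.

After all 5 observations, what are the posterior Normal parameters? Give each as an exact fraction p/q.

mu_0=-23/30, tau_0^2=2/5

obs 1: x=-9/4 → posterior Normal(3/2, 6/7)
obs 2: x=-4 → posterior Normal(5/18, 2/3)
obs 3: x=1 → posterior Normal(9/22, 6/11)
obs 4: x=1 → posterior Normal(1/2, 6/13)
obs 5: x=-9 → posterior Normal(-23/30, 2/5)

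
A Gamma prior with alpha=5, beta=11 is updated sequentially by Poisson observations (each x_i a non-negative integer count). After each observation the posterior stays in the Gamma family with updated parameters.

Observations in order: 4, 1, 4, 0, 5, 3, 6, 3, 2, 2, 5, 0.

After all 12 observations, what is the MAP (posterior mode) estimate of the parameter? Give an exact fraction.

obs 1: x=4 → posterior Gamma(9, 12)
obs 2: x=1 → posterior Gamma(10, 13)
obs 3: x=4 → posterior Gamma(14, 14)
obs 4: x=0 → posterior Gamma(14, 15)
obs 5: x=5 → posterior Gamma(19, 16)
obs 6: x=3 → posterior Gamma(22, 17)
obs 7: x=6 → posterior Gamma(28, 18)
obs 8: x=3 → posterior Gamma(31, 19)
obs 9: x=2 → posterior Gamma(33, 20)
obs 10: x=2 → posterior Gamma(35, 21)
obs 11: x=5 → posterior Gamma(40, 22)
obs 12: x=0 → posterior Gamma(40, 23)

39/23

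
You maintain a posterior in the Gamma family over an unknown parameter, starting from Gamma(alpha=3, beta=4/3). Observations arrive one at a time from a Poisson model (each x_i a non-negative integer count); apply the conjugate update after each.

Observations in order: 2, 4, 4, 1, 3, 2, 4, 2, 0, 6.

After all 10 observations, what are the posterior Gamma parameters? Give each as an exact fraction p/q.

alpha=31, beta=34/3

obs 1: x=2 → posterior Gamma(5, 7/3)
obs 2: x=4 → posterior Gamma(9, 10/3)
obs 3: x=4 → posterior Gamma(13, 13/3)
obs 4: x=1 → posterior Gamma(14, 16/3)
obs 5: x=3 → posterior Gamma(17, 19/3)
obs 6: x=2 → posterior Gamma(19, 22/3)
obs 7: x=4 → posterior Gamma(23, 25/3)
obs 8: x=2 → posterior Gamma(25, 28/3)
obs 9: x=0 → posterior Gamma(25, 31/3)
obs 10: x=6 → posterior Gamma(31, 34/3)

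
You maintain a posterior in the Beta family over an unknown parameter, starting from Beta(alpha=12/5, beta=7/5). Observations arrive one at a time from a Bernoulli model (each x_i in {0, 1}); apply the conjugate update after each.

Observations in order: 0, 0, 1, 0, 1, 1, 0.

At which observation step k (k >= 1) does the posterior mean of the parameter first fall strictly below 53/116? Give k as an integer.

obs 1: x=0 → posterior Beta(12/5, 12/5)
obs 2: x=0 → posterior Beta(12/5, 17/5)
obs 3: x=1 → posterior Beta(17/5, 17/5)
obs 4: x=0 → posterior Beta(17/5, 22/5)
obs 5: x=1 → posterior Beta(22/5, 22/5)
obs 6: x=1 → posterior Beta(27/5, 22/5)
obs 7: x=0 → posterior Beta(27/5, 27/5)

k = 2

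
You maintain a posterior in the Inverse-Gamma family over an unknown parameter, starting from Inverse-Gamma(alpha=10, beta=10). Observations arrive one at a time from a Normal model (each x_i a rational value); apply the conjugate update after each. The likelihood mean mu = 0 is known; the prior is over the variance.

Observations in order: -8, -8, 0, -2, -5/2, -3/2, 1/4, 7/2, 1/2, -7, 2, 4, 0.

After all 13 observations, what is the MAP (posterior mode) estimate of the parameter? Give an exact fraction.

obs 1: x=-8 → posterior Inverse-Gamma(21/2, 42)
obs 2: x=-8 → posterior Inverse-Gamma(11, 74)
obs 3: x=0 → posterior Inverse-Gamma(23/2, 74)
obs 4: x=-2 → posterior Inverse-Gamma(12, 76)
obs 5: x=-5/2 → posterior Inverse-Gamma(25/2, 633/8)
obs 6: x=-3/2 → posterior Inverse-Gamma(13, 321/4)
obs 7: x=1/4 → posterior Inverse-Gamma(27/2, 2569/32)
obs 8: x=7/2 → posterior Inverse-Gamma(14, 2765/32)
obs 9: x=1/2 → posterior Inverse-Gamma(29/2, 2769/32)
obs 10: x=-7 → posterior Inverse-Gamma(15, 3553/32)
obs 11: x=2 → posterior Inverse-Gamma(31/2, 3617/32)
obs 12: x=4 → posterior Inverse-Gamma(16, 3873/32)
obs 13: x=0 → posterior Inverse-Gamma(33/2, 3873/32)

3873/560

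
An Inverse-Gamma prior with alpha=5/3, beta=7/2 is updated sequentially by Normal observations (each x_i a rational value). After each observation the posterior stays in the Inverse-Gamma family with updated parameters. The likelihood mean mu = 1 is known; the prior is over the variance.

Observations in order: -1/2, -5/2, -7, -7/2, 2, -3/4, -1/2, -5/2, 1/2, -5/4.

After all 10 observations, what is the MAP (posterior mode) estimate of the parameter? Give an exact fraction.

3111/368

obs 1: x=-1/2 → posterior Inverse-Gamma(13/6, 37/8)
obs 2: x=-5/2 → posterior Inverse-Gamma(8/3, 43/4)
obs 3: x=-7 → posterior Inverse-Gamma(19/6, 171/4)
obs 4: x=-7/2 → posterior Inverse-Gamma(11/3, 423/8)
obs 5: x=2 → posterior Inverse-Gamma(25/6, 427/8)
obs 6: x=-3/4 → posterior Inverse-Gamma(14/3, 1757/32)
obs 7: x=-1/2 → posterior Inverse-Gamma(31/6, 1793/32)
obs 8: x=-5/2 → posterior Inverse-Gamma(17/3, 1989/32)
obs 9: x=1/2 → posterior Inverse-Gamma(37/6, 1993/32)
obs 10: x=-5/4 → posterior Inverse-Gamma(20/3, 1037/16)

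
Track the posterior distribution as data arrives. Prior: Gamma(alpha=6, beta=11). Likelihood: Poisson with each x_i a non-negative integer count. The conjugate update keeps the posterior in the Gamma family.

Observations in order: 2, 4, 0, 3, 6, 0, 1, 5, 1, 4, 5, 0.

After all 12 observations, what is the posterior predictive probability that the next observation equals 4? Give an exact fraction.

obs 1: x=2 → posterior Gamma(8, 12)
obs 2: x=4 → posterior Gamma(12, 13)
obs 3: x=0 → posterior Gamma(12, 14)
obs 4: x=3 → posterior Gamma(15, 15)
obs 5: x=6 → posterior Gamma(21, 16)
obs 6: x=0 → posterior Gamma(21, 17)
obs 7: x=1 → posterior Gamma(22, 18)
obs 8: x=5 → posterior Gamma(27, 19)
obs 9: x=1 → posterior Gamma(28, 20)
obs 10: x=4 → posterior Gamma(32, 21)
obs 11: x=5 → posterior Gamma(37, 22)
obs 12: x=0 → posterior Gamma(37, 23)

11061107529882157281669592246465135065286763796232168585/193923711498788887887349409290811498790363541494942400512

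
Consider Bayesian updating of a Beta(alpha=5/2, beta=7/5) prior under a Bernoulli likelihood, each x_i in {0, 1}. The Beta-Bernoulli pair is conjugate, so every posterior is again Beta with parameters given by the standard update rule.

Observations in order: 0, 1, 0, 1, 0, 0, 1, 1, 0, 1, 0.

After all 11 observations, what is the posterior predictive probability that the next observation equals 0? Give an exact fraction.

74/149

obs 1: x=0 → posterior Beta(5/2, 12/5)
obs 2: x=1 → posterior Beta(7/2, 12/5)
obs 3: x=0 → posterior Beta(7/2, 17/5)
obs 4: x=1 → posterior Beta(9/2, 17/5)
obs 5: x=0 → posterior Beta(9/2, 22/5)
obs 6: x=0 → posterior Beta(9/2, 27/5)
obs 7: x=1 → posterior Beta(11/2, 27/5)
obs 8: x=1 → posterior Beta(13/2, 27/5)
obs 9: x=0 → posterior Beta(13/2, 32/5)
obs 10: x=1 → posterior Beta(15/2, 32/5)
obs 11: x=0 → posterior Beta(15/2, 37/5)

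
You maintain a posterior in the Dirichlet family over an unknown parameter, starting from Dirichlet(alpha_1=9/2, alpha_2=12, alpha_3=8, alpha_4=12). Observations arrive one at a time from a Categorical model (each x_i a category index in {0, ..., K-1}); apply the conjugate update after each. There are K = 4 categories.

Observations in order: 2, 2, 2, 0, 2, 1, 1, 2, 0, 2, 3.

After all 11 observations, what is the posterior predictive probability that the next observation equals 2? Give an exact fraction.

obs 1: x=2 → posterior Dirichlet(9/2, 12, 9, 12)
obs 2: x=2 → posterior Dirichlet(9/2, 12, 10, 12)
obs 3: x=2 → posterior Dirichlet(9/2, 12, 11, 12)
obs 4: x=0 → posterior Dirichlet(11/2, 12, 11, 12)
obs 5: x=2 → posterior Dirichlet(11/2, 12, 12, 12)
obs 6: x=1 → posterior Dirichlet(11/2, 13, 12, 12)
obs 7: x=1 → posterior Dirichlet(11/2, 14, 12, 12)
obs 8: x=2 → posterior Dirichlet(11/2, 14, 13, 12)
obs 9: x=0 → posterior Dirichlet(13/2, 14, 13, 12)
obs 10: x=2 → posterior Dirichlet(13/2, 14, 14, 12)
obs 11: x=3 → posterior Dirichlet(13/2, 14, 14, 13)

28/95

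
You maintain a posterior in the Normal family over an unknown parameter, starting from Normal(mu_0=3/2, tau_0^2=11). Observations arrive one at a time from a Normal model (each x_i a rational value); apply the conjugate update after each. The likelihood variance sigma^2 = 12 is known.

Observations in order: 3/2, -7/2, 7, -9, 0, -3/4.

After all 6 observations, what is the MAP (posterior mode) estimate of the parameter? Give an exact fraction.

obs 1: x=3/2 → posterior Normal(3/2, 132/23)
obs 2: x=-7/2 → posterior Normal(-2/17, 66/17)
obs 3: x=7 → posterior Normal(73/45, 44/15)
obs 4: x=-9 → posterior Normal(-13/28, 33/14)
obs 5: x=0 → posterior Normal(-26/67, 132/67)
obs 6: x=-3/4 → posterior Normal(-137/312, 22/13)

-137/312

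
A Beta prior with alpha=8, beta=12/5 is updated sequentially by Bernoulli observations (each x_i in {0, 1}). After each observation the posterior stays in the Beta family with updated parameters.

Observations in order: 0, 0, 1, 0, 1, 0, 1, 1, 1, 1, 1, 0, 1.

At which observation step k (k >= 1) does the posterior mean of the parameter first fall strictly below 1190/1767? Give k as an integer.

obs 1: x=0 → posterior Beta(8, 17/5)
obs 2: x=0 → posterior Beta(8, 22/5)
obs 3: x=1 → posterior Beta(9, 22/5)
obs 4: x=0 → posterior Beta(9, 27/5)
obs 5: x=1 → posterior Beta(10, 27/5)
obs 6: x=0 → posterior Beta(10, 32/5)
obs 7: x=1 → posterior Beta(11, 32/5)
obs 8: x=1 → posterior Beta(12, 32/5)
obs 9: x=1 → posterior Beta(13, 32/5)
obs 10: x=1 → posterior Beta(14, 32/5)
obs 11: x=1 → posterior Beta(15, 32/5)
obs 12: x=0 → posterior Beta(15, 37/5)
obs 13: x=1 → posterior Beta(16, 37/5)

k = 2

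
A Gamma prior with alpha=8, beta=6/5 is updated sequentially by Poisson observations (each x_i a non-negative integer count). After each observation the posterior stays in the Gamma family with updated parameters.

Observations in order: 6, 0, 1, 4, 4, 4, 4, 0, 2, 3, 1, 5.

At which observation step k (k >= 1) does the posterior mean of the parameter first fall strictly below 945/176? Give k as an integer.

k = 2

obs 1: x=6 → posterior Gamma(14, 11/5)
obs 2: x=0 → posterior Gamma(14, 16/5)
obs 3: x=1 → posterior Gamma(15, 21/5)
obs 4: x=4 → posterior Gamma(19, 26/5)
obs 5: x=4 → posterior Gamma(23, 31/5)
obs 6: x=4 → posterior Gamma(27, 36/5)
obs 7: x=4 → posterior Gamma(31, 41/5)
obs 8: x=0 → posterior Gamma(31, 46/5)
obs 9: x=2 → posterior Gamma(33, 51/5)
obs 10: x=3 → posterior Gamma(36, 56/5)
obs 11: x=1 → posterior Gamma(37, 61/5)
obs 12: x=5 → posterior Gamma(42, 66/5)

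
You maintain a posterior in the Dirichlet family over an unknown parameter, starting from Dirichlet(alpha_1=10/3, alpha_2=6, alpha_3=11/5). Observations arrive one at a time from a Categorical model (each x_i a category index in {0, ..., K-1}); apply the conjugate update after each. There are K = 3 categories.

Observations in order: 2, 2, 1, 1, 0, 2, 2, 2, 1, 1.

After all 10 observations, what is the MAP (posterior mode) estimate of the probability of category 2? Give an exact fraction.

obs 1: x=2 → posterior Dirichlet(10/3, 6, 16/5)
obs 2: x=2 → posterior Dirichlet(10/3, 6, 21/5)
obs 3: x=1 → posterior Dirichlet(10/3, 7, 21/5)
obs 4: x=1 → posterior Dirichlet(10/3, 8, 21/5)
obs 5: x=0 → posterior Dirichlet(13/3, 8, 21/5)
obs 6: x=2 → posterior Dirichlet(13/3, 8, 26/5)
obs 7: x=2 → posterior Dirichlet(13/3, 8, 31/5)
obs 8: x=2 → posterior Dirichlet(13/3, 8, 36/5)
obs 9: x=1 → posterior Dirichlet(13/3, 9, 36/5)
obs 10: x=1 → posterior Dirichlet(13/3, 10, 36/5)

93/278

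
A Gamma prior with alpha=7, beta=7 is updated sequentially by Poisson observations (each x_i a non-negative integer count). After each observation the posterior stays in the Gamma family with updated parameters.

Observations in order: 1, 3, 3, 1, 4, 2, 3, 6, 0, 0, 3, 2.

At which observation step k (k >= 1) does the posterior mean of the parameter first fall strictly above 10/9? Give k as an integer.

obs 1: x=1 → posterior Gamma(8, 8)
obs 2: x=3 → posterior Gamma(11, 9)
obs 3: x=3 → posterior Gamma(14, 10)
obs 4: x=1 → posterior Gamma(15, 11)
obs 5: x=4 → posterior Gamma(19, 12)
obs 6: x=2 → posterior Gamma(21, 13)
obs 7: x=3 → posterior Gamma(24, 14)
obs 8: x=6 → posterior Gamma(30, 15)
obs 9: x=0 → posterior Gamma(30, 16)
obs 10: x=0 → posterior Gamma(30, 17)
obs 11: x=3 → posterior Gamma(33, 18)
obs 12: x=2 → posterior Gamma(35, 19)

k = 2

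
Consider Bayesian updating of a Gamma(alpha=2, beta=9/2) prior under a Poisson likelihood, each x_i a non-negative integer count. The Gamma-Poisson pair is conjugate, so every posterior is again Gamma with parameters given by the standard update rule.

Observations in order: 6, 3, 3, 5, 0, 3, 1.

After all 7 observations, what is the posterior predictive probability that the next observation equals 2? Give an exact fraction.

obs 1: x=6 → posterior Gamma(8, 11/2)
obs 2: x=3 → posterior Gamma(11, 13/2)
obs 3: x=3 → posterior Gamma(14, 15/2)
obs 4: x=5 → posterior Gamma(19, 17/2)
obs 5: x=0 → posterior Gamma(19, 19/2)
obs 6: x=3 → posterior Gamma(22, 21/2)
obs 7: x=1 → posterior Gamma(23, 23/2)

23052036671832094885927956333265968/88817841970012523233890533447265625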